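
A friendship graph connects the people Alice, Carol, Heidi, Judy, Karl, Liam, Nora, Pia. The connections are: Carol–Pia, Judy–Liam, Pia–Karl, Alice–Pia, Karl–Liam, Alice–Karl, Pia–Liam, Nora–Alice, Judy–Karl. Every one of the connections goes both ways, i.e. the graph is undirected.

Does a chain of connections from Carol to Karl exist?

Explore from Carol.
Distance 1: reach Pia.
Distance 2: reach Alice, Karl, Liam.
Found Karl.

Yes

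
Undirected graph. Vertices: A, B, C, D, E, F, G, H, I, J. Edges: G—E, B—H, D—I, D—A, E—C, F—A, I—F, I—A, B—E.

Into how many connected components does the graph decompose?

3

From A: component {A, D, F, I}.
From B: component {B, C, E, G, H}.
From J: component {J}.
That's 3 components.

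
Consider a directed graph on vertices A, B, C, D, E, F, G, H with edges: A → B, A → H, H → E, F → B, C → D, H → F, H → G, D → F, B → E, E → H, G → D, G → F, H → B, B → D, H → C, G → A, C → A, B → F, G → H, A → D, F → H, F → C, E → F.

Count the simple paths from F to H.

4

F→B→E→H
F→C→A→B→E→H
F→C→A→H
F→H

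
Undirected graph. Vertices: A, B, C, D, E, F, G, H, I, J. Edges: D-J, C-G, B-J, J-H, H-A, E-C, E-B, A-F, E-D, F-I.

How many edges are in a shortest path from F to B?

Distance 0: F.
Distance 1: A, I.
Distance 2: H.
Distance 3: J.
Distance 4: B, D — contains B.

4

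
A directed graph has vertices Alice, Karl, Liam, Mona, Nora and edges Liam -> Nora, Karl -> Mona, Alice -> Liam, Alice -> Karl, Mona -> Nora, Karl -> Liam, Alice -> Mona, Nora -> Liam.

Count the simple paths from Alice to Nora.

4

Alice→Karl→Liam→Nora
Alice→Karl→Mona→Nora
Alice→Liam→Nora
Alice→Mona→Nora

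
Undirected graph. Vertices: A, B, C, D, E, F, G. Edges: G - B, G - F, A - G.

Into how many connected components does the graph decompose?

4

From A: component {A, B, F, G}.
From C: component {C}.
From D: component {D}.
From E: component {E}.
That's 4 components.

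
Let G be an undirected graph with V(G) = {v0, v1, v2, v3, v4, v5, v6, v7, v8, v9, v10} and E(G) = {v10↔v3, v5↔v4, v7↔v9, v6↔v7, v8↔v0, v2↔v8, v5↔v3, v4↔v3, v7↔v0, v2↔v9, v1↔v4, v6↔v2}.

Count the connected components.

2

From v0: component {v0, v2, v6, v7, v8, v9}.
From v1: component {v1, v3, v4, v5, v10}.
That's 2 components.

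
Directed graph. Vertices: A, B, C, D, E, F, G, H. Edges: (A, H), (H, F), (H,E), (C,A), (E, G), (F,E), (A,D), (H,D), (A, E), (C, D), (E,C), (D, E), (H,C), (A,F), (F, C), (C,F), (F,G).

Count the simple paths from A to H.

A→H

1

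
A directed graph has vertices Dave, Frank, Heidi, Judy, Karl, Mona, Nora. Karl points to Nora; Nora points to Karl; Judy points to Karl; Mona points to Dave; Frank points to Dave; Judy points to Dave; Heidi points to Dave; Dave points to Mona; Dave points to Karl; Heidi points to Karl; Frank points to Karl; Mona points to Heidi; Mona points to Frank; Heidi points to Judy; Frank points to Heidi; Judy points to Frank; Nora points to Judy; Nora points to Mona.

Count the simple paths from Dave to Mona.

Dave→Karl→Nora→Mona
Dave→Mona

2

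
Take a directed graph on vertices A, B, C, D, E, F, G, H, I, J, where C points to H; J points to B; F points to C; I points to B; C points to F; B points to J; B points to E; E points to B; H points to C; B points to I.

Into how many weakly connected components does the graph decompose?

5

From A: component {A}.
From B: component {B, E, I, J}.
From C: component {C, F, H}.
From D: component {D}.
From G: component {G}.
That's 5 components.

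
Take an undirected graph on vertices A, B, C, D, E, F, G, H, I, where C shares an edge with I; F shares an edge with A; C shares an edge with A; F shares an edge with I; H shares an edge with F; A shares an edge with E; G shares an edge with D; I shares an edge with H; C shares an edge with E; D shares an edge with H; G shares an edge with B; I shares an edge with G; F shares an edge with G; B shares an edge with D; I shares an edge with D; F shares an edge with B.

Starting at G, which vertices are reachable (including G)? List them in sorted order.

Start at G.
Its neighbours: B, D, F, I.
Then their neighbours: A, C, H.
Then next layer: E.
Every vertex is now reached.

A, B, C, D, E, F, G, H, I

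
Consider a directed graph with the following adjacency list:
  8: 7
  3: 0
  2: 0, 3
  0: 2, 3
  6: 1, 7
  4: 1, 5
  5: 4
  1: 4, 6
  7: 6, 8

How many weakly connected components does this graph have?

From 0: component {0, 2, 3}.
From 1: component {1, 4, 5, 6, 7, 8}.
That's 2 components.

2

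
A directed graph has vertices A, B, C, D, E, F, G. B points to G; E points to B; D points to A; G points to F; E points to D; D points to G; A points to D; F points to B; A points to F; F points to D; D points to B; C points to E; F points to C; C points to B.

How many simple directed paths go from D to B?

D→A→F→B
D→A→F→C→B
D→A→F→C→E→B
D→B
D→G→F→B
D→G→F→C→B
D→G→F→C→E→B

7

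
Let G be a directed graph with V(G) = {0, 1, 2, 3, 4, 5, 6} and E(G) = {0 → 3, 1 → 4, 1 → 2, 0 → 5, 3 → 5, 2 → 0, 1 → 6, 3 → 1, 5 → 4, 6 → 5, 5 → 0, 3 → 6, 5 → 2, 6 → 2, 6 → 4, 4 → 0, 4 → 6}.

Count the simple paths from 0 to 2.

11

0→3→1→2
0→3→1→4→6→2
0→3→1→4→6→5→2
0→3→1→6→2
0→3→1→6→5→2
0→3→5→2
0→3→5→4→6→2
0→3→6→2
0→3→6→5→2
0→5→2
0→5→4→6→2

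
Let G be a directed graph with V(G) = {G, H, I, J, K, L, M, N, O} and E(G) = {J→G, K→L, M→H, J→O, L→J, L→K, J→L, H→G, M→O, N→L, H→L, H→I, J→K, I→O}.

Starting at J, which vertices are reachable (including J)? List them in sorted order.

Start at J.
Its neighbours: G, K, L, O.
Nothing further is reachable.

G, J, K, L, O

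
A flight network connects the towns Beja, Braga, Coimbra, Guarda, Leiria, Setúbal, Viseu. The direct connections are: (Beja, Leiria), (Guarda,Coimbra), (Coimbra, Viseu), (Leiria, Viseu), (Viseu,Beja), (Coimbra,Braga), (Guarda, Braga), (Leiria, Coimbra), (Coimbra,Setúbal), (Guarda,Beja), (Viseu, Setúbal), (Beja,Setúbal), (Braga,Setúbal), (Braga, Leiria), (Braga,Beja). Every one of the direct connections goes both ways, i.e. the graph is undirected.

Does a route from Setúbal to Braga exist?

Explore from Setúbal.
Distance 1: reach Beja, Braga, Coimbra, Viseu.
Found Braga.

Yes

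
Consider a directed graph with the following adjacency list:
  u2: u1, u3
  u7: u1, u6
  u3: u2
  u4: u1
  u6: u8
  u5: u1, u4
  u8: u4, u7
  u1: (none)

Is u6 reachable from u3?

Explore from u3.
Distance 1: reach u2.
Distance 2: reach u1.
The search from u3 is exhausted; no directed path reaches u6.

No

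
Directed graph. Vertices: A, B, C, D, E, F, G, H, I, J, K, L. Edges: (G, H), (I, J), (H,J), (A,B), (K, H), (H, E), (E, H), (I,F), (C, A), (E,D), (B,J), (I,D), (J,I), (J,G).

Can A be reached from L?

No

L has no outgoing edges, so nothing is reachable from it.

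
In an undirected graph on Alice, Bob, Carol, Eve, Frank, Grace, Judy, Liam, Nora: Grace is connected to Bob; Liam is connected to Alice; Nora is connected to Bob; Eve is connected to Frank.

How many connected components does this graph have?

5

From Alice: component {Alice, Liam}.
From Bob: component {Bob, Grace, Nora}.
From Carol: component {Carol}.
From Eve: component {Eve, Frank}.
From Judy: component {Judy}.
That's 5 components.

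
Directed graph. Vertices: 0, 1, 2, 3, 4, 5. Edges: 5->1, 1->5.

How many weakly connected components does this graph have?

5

From 0: component {0}.
From 1: component {1, 5}.
From 2: component {2}.
From 3: component {3}.
From 4: component {4}.
That's 5 components.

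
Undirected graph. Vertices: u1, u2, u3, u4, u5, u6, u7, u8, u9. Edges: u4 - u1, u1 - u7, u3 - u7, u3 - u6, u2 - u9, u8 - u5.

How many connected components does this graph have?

From u1: component {u1, u3, u4, u6, u7}.
From u2: component {u2, u9}.
From u5: component {u5, u8}.
That's 3 components.

3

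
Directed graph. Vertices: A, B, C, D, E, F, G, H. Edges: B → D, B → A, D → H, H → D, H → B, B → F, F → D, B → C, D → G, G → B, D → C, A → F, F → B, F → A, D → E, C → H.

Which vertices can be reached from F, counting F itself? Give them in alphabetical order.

A, B, C, D, E, F, G, H

Start at F.
Its neighbours: A, B, D.
Then their neighbours: C, E, G, H.
Every vertex is now reached.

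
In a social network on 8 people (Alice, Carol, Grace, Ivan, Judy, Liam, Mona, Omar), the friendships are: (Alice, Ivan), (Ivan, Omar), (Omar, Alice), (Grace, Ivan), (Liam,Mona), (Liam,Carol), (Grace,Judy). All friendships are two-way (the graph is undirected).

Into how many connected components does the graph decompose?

2

From Alice: component {Alice, Grace, Ivan, Judy, Omar}.
From Carol: component {Carol, Liam, Mona}.
That's 2 components.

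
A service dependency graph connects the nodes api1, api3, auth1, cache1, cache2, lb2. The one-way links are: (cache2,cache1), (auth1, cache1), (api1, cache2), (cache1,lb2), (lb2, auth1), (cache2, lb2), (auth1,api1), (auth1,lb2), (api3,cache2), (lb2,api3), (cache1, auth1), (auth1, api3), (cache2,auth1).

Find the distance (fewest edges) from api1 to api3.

Distance 0: api1.
Distance 1: cache2.
Distance 2: auth1, cache1, lb2.
Distance 3: api3 — contains api3.

3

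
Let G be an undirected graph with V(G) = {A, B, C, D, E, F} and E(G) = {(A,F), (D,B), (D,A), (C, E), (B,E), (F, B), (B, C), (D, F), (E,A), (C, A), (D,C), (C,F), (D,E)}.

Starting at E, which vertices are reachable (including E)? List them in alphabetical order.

A, B, C, D, E, F

Start at E.
Its neighbours: A, B, C, D.
Then their neighbours: F.
Every vertex is now reached.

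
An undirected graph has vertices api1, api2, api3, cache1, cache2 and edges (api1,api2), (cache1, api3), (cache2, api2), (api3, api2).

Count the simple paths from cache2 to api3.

1

cache2–api2–api3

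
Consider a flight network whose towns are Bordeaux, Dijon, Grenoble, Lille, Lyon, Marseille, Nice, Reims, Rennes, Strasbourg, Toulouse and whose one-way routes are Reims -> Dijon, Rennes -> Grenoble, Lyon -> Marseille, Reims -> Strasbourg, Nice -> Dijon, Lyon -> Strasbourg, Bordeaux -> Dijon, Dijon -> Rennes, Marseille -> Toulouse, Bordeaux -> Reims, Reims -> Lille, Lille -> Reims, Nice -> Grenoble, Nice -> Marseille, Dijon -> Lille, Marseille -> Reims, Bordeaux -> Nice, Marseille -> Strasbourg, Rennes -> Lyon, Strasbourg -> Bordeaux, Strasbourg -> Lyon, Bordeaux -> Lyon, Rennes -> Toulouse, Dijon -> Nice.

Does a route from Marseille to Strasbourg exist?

Explore from Marseille.
Distance 1: reach Reims, Strasbourg, Toulouse.
Found Strasbourg.

Yes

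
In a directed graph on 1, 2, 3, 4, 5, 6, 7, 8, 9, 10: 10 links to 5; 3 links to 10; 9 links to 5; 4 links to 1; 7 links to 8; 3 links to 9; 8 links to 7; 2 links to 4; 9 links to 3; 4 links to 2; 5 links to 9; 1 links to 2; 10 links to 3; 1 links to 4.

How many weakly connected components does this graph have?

From 1: component {1, 2, 4}.
From 3: component {3, 5, 9, 10}.
From 6: component {6}.
From 7: component {7, 8}.
That's 4 components.

4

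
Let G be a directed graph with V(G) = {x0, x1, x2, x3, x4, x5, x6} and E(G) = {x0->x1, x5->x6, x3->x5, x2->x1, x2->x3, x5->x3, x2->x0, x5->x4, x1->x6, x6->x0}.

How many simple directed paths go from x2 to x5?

1

x2→x3→x5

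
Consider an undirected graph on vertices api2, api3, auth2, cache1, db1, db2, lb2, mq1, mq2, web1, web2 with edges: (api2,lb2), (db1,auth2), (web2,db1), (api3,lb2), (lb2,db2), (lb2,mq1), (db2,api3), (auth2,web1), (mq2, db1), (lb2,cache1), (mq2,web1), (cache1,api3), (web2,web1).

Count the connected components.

From api2: component {api2, api3, cache1, db2, lb2, mq1}.
From auth2: component {auth2, db1, mq2, web1, web2}.
That's 2 components.

2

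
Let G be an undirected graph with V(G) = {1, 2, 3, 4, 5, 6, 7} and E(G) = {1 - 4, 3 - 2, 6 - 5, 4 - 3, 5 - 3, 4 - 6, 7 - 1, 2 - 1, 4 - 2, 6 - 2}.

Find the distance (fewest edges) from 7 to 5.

4

Distance 0: 7.
Distance 1: 1.
Distance 2: 2, 4.
Distance 3: 3, 6.
Distance 4: 5 — contains 5.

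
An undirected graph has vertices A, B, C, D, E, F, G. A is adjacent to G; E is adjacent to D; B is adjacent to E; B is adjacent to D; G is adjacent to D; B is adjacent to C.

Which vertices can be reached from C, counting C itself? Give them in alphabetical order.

A, B, C, D, E, G

Start at C.
Its neighbours: B.
Then their neighbours: D, E.
Then next layer: G.
Then next layer: A.
Nothing further is reachable.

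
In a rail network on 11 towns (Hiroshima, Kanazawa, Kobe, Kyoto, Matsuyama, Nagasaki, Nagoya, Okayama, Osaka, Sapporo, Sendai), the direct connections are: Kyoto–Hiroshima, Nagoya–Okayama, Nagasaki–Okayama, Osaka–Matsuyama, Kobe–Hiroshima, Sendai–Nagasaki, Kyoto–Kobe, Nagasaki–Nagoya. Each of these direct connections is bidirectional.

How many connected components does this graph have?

From Hiroshima: component {Hiroshima, Kobe, Kyoto}.
From Kanazawa: component {Kanazawa}.
From Matsuyama: component {Matsuyama, Osaka}.
From Nagasaki: component {Nagasaki, Nagoya, Okayama, Sendai}.
From Sapporo: component {Sapporo}.
That's 5 components.

5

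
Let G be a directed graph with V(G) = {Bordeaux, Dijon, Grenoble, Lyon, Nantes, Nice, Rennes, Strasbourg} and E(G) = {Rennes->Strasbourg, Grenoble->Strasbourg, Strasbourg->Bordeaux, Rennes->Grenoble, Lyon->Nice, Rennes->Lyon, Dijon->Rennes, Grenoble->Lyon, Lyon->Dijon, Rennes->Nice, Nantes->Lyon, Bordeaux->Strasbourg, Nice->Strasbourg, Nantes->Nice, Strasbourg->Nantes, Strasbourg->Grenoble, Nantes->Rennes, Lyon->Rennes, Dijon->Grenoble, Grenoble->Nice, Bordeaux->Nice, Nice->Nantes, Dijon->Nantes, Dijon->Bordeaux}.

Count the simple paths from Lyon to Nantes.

Lyon→Dijon→Bordeaux→Nice→Nantes
Lyon→Dijon→Bordeaux→Nice→Strasbourg→Nantes
Lyon→Dijon→Bordeaux→Strasbourg→Grenoble→Nice→Nantes
Lyon→Dijon→Bordeaux→Strasbourg→Nantes
Lyon→Dijon→Grenoble→Nice→Nantes
Lyon→Dijon→Grenoble→Nice→Strasbourg→Nantes
Lyon→Dijon→Grenoble→Strasbourg→Bordeaux→Nice→Nantes
Lyon→Dijon→Grenoble→Strasbourg→Nantes
... and 21 more.

29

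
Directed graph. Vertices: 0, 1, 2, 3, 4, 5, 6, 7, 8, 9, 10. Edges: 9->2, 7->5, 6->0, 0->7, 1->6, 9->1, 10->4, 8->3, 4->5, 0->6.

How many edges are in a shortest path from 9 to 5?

Distance 0: 9.
Distance 1: 1, 2.
Distance 2: 6.
Distance 3: 0.
Distance 4: 7.
Distance 5: 5 — contains 5.

5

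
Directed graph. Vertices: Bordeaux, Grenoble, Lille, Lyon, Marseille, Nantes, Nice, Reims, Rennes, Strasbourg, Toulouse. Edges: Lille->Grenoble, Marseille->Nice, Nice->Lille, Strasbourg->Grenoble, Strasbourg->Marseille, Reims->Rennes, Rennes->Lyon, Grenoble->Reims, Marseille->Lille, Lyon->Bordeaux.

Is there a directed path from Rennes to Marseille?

No

Explore from Rennes.
Distance 1: reach Lyon.
Distance 2: reach Bordeaux.
The search from Rennes is exhausted; no directed path reaches Marseille.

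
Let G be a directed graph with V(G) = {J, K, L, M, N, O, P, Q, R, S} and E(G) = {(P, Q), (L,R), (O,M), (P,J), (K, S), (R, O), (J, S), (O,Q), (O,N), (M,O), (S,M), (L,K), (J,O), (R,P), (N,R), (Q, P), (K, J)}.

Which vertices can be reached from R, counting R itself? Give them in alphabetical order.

J, M, N, O, P, Q, R, S

Start at R.
Its neighbours: O, P.
Then their neighbours: J, M, N, Q.
Then next layer: S.
Nothing further is reachable.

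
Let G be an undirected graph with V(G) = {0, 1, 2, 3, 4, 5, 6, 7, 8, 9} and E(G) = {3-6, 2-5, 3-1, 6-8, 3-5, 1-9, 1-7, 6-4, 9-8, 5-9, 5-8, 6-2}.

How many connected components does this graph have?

From 0: component {0}.
From 1: component {1, 2, 3, 4, 5, 6, 7, 8, 9}.
That's 2 components.

2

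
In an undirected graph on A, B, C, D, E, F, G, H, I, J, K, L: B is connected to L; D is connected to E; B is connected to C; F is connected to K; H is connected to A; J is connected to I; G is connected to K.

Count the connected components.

From A: component {A, H}.
From B: component {B, C, L}.
From D: component {D, E}.
From F: component {F, G, K}.
From I: component {I, J}.
That's 5 components.

5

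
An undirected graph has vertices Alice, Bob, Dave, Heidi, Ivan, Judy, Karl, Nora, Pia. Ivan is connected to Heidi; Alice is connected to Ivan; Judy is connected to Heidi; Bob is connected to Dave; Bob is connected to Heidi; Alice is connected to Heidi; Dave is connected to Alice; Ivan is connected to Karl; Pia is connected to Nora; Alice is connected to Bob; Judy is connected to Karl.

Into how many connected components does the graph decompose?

2

From Alice: component {Alice, Bob, Dave, Heidi, Ivan, Judy, Karl}.
From Nora: component {Nora, Pia}.
That's 2 components.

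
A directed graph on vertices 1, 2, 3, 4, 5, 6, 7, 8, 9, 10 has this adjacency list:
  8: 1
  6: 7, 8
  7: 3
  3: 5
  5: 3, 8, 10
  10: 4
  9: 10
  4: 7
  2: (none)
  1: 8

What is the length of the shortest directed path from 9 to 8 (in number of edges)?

Distance 0: 9.
Distance 1: 10.
Distance 2: 4.
Distance 3: 7.
Distance 4: 3.
Distance 5: 5.
Distance 6: 8 — contains 8.

6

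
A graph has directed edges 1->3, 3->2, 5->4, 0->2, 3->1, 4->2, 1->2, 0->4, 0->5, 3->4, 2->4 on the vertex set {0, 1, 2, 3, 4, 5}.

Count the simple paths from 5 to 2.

5→4→2

1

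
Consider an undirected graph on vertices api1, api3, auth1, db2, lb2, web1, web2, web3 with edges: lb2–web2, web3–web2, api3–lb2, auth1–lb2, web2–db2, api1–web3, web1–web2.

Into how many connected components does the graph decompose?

From api1: component {api1, api3, auth1, db2, lb2, web1, web2, web3}.
That's 1 component.

1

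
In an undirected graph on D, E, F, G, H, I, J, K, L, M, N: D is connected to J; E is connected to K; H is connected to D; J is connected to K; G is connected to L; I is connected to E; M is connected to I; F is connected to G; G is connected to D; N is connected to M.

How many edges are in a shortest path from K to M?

3

Distance 0: K.
Distance 1: E, J.
Distance 2: D, I.
Distance 3: G, H, M — contains M.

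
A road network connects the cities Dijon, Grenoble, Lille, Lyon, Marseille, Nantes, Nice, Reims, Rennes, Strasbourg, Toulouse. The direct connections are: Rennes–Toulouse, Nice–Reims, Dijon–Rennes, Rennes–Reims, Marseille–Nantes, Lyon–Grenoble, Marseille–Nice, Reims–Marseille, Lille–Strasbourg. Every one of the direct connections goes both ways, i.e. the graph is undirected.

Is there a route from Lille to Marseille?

Explore from Lille.
Distance 1: reach Strasbourg.
The search is exhausted without reaching Marseille; it lies in a different component.

No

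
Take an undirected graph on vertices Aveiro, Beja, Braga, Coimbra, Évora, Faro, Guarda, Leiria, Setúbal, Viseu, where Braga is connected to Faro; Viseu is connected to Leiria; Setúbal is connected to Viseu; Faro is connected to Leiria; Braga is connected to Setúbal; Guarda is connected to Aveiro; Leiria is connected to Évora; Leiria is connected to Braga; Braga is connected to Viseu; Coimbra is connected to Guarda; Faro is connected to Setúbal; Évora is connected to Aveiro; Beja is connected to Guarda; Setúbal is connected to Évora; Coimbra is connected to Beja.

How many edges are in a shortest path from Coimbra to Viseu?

5

Distance 0: Coimbra.
Distance 1: Beja, Guarda.
Distance 2: Aveiro.
Distance 3: Évora.
Distance 4: Leiria, Setúbal.
Distance 5: Braga, Faro, Viseu — contains Viseu.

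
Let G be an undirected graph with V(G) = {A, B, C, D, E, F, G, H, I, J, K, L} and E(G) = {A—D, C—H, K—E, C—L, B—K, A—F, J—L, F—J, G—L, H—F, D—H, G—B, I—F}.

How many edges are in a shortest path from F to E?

Distance 0: F.
Distance 1: A, H, I, J.
Distance 2: C, D, L.
Distance 3: G.
Distance 4: B.
Distance 5: K.
Distance 6: E — contains E.

6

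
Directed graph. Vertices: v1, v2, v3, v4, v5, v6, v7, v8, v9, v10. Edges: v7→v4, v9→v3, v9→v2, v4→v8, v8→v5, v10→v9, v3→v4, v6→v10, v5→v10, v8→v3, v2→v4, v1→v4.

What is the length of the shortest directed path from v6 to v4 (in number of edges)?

4

Distance 0: v6.
Distance 1: v10.
Distance 2: v9.
Distance 3: v2, v3.
Distance 4: v4 — contains v4.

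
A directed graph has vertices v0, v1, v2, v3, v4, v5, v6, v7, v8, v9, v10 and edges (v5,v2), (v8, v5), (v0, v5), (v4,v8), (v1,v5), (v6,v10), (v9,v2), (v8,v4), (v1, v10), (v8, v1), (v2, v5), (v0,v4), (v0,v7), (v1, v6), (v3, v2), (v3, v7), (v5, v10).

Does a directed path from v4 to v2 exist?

Yes

Explore from v4.
Distance 1: reach v8.
Distance 2: reach v1, v5.
Distance 3: reach v2, v6, v10.
Found v2.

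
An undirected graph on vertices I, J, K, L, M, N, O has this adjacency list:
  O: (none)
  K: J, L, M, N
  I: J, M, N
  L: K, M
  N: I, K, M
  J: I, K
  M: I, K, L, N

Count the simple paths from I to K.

7

I–J–K
I–M–K
I–M–L–K
I–M–N–K
I–N–K
I–N–M–K
I–N–M–L–K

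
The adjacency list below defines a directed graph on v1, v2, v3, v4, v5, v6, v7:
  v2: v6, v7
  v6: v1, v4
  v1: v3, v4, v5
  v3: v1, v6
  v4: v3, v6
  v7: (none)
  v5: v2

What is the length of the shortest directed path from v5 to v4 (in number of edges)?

3

Distance 0: v5.
Distance 1: v2.
Distance 2: v6, v7.
Distance 3: v1, v4 — contains v4.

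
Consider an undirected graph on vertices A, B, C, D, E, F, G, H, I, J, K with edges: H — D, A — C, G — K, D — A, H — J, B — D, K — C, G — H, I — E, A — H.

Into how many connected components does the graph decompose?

3

From A: component {A, B, C, D, G, H, J, K}.
From E: component {E, I}.
From F: component {F}.
That's 3 components.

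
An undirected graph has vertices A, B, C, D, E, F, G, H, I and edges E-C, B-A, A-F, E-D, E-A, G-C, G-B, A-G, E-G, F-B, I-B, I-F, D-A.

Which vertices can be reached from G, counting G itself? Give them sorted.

Start at G.
Its neighbours: A, B, C, E.
Then their neighbours: D, F, I.
Nothing further is reachable.

A, B, C, D, E, F, G, I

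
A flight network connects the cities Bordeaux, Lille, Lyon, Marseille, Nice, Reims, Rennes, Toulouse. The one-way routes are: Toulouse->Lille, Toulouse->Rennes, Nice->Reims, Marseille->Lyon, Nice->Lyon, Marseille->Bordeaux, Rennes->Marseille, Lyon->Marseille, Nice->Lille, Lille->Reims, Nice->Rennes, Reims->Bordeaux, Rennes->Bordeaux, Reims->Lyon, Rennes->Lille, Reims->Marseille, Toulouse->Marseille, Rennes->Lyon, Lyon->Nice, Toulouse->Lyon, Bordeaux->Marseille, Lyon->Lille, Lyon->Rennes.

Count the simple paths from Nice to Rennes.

Nice→Lille→Reims→Bordeaux→Marseille→Lyon→Rennes
Nice→Lille→Reims→Lyon→Rennes
Nice→Lille→Reims→Marseille→Lyon→Rennes
Nice→Lyon→Rennes
Nice→Reims→Bordeaux→Marseille→Lyon→Rennes
Nice→Reims→Lyon→Rennes
Nice→Reims→Marseille→Lyon→Rennes
Nice→Rennes

8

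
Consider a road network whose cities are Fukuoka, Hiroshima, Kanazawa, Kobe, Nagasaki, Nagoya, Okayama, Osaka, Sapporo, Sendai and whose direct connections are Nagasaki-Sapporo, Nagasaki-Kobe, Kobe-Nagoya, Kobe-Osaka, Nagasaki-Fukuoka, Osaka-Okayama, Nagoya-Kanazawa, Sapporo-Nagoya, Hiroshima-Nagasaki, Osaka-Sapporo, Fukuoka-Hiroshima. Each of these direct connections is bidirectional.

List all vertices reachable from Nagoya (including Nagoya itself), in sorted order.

Start at Nagoya.
Its neighbours: Kanazawa, Kobe, Sapporo.
Then their neighbours: Nagasaki, Osaka.
Then next layer: Fukuoka, Hiroshima, Okayama.
Nothing further is reachable.

Fukuoka, Hiroshima, Kanazawa, Kobe, Nagasaki, Nagoya, Okayama, Osaka, Sapporo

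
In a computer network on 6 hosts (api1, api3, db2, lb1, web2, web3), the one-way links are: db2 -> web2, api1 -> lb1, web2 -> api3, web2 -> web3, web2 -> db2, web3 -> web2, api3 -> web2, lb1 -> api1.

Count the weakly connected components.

2

From api1: component {api1, lb1}.
From api3: component {api3, db2, web2, web3}.
That's 2 components.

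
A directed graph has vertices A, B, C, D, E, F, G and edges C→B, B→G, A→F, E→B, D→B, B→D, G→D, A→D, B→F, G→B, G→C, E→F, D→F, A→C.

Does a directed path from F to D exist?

No

F has no outgoing edges, so nothing is reachable from it.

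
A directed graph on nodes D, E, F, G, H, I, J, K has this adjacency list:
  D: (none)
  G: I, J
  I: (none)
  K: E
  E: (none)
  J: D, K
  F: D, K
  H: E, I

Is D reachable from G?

Explore from G.
Distance 1: reach I, J.
Distance 2: reach D, K.
Found D.

Yes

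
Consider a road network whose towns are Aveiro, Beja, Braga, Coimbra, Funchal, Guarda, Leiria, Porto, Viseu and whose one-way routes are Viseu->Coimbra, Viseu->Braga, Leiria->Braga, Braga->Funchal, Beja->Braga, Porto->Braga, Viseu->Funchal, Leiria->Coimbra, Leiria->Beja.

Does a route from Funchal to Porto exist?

Funchal has no outgoing edges, so nothing is reachable from it.

No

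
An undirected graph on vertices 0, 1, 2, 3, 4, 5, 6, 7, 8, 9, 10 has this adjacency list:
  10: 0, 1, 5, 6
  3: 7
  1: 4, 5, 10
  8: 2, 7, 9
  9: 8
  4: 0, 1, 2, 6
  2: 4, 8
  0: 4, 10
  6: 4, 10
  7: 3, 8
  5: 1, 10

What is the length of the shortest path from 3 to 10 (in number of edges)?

6

Distance 0: 3.
Distance 1: 7.
Distance 2: 8.
Distance 3: 2, 9.
Distance 4: 4.
Distance 5: 0, 1, 6.
Distance 6: 5, 10 — contains 10.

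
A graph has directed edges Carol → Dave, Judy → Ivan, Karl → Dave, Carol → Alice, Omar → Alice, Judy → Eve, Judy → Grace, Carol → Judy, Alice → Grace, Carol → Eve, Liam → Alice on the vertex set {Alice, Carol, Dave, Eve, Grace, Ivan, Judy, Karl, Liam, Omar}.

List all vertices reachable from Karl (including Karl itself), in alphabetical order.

Dave, Karl

Start at Karl.
Its neighbours: Dave.
Nothing further is reachable.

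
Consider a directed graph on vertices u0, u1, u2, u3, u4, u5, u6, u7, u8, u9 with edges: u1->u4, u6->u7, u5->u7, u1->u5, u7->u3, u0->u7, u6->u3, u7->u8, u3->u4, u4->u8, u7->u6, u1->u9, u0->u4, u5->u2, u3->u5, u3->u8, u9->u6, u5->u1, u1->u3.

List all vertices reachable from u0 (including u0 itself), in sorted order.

Start at u0.
Its neighbours: u4, u7.
Then their neighbours: u3, u6, u8.
Then next layer: u5.
Then next layer: u1, u2.
Then next layer: u9.
Every vertex is now reached.

u0, u1, u2, u3, u4, u5, u6, u7, u8, u9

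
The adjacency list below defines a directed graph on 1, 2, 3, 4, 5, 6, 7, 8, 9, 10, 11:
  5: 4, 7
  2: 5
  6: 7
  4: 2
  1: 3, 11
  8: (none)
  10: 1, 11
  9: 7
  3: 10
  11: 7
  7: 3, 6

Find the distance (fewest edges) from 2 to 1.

5

Distance 0: 2.
Distance 1: 5.
Distance 2: 4, 7.
Distance 3: 3, 6.
Distance 4: 10.
Distance 5: 1, 11 — contains 1.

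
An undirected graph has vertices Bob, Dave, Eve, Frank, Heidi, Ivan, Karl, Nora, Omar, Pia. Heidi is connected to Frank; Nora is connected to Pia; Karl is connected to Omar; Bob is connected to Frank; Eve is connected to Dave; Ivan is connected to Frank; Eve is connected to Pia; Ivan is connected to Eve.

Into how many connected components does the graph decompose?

2

From Bob: component {Bob, Dave, Eve, Frank, Heidi, Ivan, Nora, Pia}.
From Karl: component {Karl, Omar}.
That's 2 components.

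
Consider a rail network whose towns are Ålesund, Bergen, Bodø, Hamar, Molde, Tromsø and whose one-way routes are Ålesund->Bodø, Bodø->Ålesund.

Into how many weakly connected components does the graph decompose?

From Ålesund: component {Ålesund, Bodø}.
From Bergen: component {Bergen}.
From Hamar: component {Hamar}.
From Molde: component {Molde}.
From Tromsø: component {Tromsø}.
That's 5 components.

5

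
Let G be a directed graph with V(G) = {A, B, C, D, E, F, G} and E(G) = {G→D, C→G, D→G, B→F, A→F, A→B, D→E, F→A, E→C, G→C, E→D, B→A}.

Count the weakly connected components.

From A: component {A, B, F}.
From C: component {C, D, E, G}.
That's 2 components.

2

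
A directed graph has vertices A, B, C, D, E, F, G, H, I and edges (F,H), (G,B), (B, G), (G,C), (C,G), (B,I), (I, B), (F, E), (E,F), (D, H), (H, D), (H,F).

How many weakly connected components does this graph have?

3

From A: component {A}.
From B: component {B, C, G, I}.
From D: component {D, E, F, H}.
That's 3 components.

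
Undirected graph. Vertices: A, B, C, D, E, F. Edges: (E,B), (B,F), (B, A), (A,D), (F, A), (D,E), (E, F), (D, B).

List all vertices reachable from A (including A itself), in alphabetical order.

A, B, D, E, F

Start at A.
Its neighbours: B, D, F.
Then their neighbours: E.
Nothing further is reachable.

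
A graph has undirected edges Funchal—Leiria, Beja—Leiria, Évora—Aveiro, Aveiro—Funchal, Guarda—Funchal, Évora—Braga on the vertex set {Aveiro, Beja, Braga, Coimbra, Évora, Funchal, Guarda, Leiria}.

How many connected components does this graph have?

2

From Aveiro: component {Aveiro, Beja, Braga, Évora, Funchal, Guarda, Leiria}.
From Coimbra: component {Coimbra}.
That's 2 components.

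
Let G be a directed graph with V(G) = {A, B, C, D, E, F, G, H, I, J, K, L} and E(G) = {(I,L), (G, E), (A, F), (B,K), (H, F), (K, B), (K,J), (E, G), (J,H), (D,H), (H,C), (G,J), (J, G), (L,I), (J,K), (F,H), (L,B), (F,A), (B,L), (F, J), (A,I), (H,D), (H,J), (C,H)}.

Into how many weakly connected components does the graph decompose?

1

From A: component {A, B, C, D, E, F, G, H, I, J, K, L}.
That's 1 component.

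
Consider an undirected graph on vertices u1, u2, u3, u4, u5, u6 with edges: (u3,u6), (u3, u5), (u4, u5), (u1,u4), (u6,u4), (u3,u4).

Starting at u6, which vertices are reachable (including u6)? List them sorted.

u1, u3, u4, u5, u6

Start at u6.
Its neighbours: u3, u4.
Then their neighbours: u1, u5.
Nothing further is reachable.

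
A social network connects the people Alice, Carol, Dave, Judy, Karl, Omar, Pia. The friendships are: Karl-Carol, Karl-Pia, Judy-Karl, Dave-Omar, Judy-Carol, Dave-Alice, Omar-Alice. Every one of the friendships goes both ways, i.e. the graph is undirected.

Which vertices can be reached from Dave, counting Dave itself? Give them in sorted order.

Alice, Dave, Omar

Start at Dave.
Its neighbours: Alice, Omar.
Nothing further is reachable.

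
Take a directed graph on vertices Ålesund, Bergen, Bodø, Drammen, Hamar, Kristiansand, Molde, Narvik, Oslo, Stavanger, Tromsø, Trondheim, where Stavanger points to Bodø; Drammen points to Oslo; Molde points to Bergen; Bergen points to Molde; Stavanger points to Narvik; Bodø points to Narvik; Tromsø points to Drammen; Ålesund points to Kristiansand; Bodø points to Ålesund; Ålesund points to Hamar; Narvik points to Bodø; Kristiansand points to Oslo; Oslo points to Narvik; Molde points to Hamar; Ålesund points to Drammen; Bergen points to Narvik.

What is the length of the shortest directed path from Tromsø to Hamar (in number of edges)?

6

Distance 0: Tromsø.
Distance 1: Drammen.
Distance 2: Oslo.
Distance 3: Narvik.
Distance 4: Bodø.
Distance 5: Ålesund.
Distance 6: Hamar, Kristiansand — contains Hamar.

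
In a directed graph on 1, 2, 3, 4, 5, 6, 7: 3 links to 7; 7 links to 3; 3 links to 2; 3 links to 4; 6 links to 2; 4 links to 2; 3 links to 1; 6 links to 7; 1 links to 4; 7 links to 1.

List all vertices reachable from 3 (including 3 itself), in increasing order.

1, 2, 3, 4, 7

Start at 3.
Its neighbours: 1, 2, 4, 7.
Nothing further is reachable.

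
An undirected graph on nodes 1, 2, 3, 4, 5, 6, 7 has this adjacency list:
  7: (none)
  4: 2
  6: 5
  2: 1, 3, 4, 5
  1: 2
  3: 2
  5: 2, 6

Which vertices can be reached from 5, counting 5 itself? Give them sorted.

1, 2, 3, 4, 5, 6

Start at 5.
Its neighbours: 2, 6.
Then their neighbours: 1, 3, 4.
Nothing further is reachable.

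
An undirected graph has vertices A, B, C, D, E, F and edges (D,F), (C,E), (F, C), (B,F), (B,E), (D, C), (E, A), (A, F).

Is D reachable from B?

Yes

Explore from B.
Distance 1: reach E, F.
Distance 2: reach A, C, D.
Found D.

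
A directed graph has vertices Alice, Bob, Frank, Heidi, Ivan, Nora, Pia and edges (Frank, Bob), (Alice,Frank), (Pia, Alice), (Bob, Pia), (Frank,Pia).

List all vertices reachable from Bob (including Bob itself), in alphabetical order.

Alice, Bob, Frank, Pia

Start at Bob.
Its neighbours: Pia.
Then their neighbours: Alice.
Then next layer: Frank.
Nothing further is reachable.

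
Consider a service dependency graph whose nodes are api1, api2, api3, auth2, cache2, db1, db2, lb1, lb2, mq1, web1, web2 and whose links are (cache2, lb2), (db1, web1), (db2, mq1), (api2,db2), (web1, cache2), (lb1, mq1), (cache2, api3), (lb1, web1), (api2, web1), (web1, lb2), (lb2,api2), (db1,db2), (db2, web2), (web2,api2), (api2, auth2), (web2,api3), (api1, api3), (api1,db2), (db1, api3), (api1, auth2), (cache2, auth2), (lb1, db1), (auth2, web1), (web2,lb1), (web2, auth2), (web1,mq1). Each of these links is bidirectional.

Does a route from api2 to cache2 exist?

Yes

Explore from api2.
Distance 1: reach auth2, db2, lb2, web1, web2.
Distance 2: reach api1, api3, cache2, db1, lb1, mq1.
Found cache2.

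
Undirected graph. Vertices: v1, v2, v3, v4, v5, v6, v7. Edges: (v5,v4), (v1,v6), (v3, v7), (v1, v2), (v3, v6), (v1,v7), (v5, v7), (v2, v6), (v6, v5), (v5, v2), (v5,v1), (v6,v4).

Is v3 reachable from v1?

Explore from v1.
Distance 1: reach v2, v5, v6, v7.
Distance 2: reach v3, v4.
Found v3.

Yes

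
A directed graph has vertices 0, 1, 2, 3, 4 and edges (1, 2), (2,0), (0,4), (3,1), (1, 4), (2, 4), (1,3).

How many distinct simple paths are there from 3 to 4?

3

3→1→2→0→4
3→1→2→4
3→1→4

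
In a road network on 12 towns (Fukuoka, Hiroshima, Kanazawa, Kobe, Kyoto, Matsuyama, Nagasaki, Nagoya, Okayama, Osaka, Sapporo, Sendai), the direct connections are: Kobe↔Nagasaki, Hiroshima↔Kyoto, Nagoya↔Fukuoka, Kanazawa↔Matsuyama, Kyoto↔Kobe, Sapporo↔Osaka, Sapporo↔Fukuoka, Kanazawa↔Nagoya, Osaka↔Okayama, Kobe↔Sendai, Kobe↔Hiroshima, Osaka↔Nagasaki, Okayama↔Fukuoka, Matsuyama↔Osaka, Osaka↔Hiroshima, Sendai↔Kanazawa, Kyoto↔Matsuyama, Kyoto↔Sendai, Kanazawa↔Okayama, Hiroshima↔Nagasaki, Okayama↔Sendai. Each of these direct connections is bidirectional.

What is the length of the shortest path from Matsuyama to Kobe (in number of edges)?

Distance 0: Matsuyama.
Distance 1: Kanazawa, Kyoto, Osaka.
Distance 2: Hiroshima, Kobe, Nagasaki, Nagoya, Okayama, Sapporo, Sendai — contains Kobe.

2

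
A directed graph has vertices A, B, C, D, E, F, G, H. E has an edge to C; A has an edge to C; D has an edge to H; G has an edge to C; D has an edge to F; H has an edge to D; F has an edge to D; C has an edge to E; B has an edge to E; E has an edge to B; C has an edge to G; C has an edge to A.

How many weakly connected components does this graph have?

From A: component {A, B, C, E, G}.
From D: component {D, F, H}.
That's 2 components.

2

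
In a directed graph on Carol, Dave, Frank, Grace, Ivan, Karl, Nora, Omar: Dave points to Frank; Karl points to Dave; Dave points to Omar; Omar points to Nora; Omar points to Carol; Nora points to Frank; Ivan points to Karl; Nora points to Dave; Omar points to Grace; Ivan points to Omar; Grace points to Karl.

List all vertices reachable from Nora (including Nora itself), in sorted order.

Carol, Dave, Frank, Grace, Karl, Nora, Omar

Start at Nora.
Its neighbours: Dave, Frank.
Then their neighbours: Omar.
Then next layer: Carol, Grace.
Then next layer: Karl.
Nothing further is reachable.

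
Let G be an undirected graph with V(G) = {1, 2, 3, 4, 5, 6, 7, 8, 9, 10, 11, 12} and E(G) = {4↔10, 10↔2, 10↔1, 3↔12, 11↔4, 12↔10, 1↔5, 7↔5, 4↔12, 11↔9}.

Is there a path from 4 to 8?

Explore from 4.
Distance 1: reach 10, 11, 12.
Distance 2: reach 1, 2, 3, 9.
Distance 3: reach 5.
Distance 4: reach 7.
The search is exhausted without reaching 8; it lies in a different component.

No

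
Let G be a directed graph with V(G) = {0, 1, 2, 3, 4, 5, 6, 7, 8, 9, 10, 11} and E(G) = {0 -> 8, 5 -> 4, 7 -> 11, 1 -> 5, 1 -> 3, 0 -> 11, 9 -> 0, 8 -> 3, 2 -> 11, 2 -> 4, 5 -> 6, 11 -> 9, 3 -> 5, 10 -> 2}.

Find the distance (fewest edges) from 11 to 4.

6

Distance 0: 11.
Distance 1: 9.
Distance 2: 0.
Distance 3: 8.
Distance 4: 3.
Distance 5: 5.
Distance 6: 4, 6 — contains 4.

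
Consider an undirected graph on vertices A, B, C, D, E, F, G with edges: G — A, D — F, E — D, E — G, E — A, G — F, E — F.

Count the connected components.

From A: component {A, D, E, F, G}.
From B: component {B}.
From C: component {C}.
That's 3 components.

3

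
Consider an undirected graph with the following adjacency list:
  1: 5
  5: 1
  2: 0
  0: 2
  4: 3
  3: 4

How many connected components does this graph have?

3

From 0: component {0, 2}.
From 1: component {1, 5}.
From 3: component {3, 4}.
That's 3 components.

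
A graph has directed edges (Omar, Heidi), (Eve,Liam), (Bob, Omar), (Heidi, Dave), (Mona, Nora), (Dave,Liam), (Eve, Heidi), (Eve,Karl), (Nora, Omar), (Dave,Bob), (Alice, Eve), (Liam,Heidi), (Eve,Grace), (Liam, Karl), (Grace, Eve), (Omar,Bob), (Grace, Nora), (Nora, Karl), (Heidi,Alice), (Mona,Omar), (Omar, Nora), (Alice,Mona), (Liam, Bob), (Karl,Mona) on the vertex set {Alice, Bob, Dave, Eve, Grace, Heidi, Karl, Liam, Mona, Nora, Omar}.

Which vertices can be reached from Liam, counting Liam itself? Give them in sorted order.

Alice, Bob, Dave, Eve, Grace, Heidi, Karl, Liam, Mona, Nora, Omar

Start at Liam.
Its neighbours: Bob, Heidi, Karl.
Then their neighbours: Alice, Dave, Mona, Omar.
Then next layer: Eve, Nora.
Then next layer: Grace.
Every vertex is now reached.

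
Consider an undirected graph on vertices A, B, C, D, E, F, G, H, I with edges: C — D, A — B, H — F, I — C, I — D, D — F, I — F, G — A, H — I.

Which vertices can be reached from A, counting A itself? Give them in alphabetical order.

Start at A.
Its neighbours: B, G.
Nothing further is reachable.

A, B, G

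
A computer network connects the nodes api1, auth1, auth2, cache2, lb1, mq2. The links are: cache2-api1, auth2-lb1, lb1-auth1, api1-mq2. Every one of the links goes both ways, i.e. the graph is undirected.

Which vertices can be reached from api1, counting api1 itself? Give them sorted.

Start at api1.
Its neighbours: cache2, mq2.
Nothing further is reachable.

api1, cache2, mq2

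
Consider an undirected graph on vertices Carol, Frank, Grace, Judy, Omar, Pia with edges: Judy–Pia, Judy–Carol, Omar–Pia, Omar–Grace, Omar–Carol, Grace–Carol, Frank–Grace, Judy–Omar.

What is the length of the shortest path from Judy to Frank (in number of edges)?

3

Distance 0: Judy.
Distance 1: Carol, Omar, Pia.
Distance 2: Grace.
Distance 3: Frank — contains Frank.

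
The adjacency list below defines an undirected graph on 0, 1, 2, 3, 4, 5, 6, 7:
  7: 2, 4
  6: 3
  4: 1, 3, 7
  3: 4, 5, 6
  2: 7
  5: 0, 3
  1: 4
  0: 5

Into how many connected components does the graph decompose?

From 0: component {0, 1, 2, 3, 4, 5, 6, 7}.
That's 1 component.

1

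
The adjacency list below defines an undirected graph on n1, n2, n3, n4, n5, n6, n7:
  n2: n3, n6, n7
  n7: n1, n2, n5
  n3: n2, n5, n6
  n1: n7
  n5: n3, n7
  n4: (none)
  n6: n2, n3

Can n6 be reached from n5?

Explore from n5.
Distance 1: reach n3, n7.
Distance 2: reach n1, n2, n6.
Found n6.

Yes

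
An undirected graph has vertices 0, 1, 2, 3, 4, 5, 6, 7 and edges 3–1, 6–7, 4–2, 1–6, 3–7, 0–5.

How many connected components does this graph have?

From 0: component {0, 5}.
From 1: component {1, 3, 6, 7}.
From 2: component {2, 4}.
That's 3 components.

3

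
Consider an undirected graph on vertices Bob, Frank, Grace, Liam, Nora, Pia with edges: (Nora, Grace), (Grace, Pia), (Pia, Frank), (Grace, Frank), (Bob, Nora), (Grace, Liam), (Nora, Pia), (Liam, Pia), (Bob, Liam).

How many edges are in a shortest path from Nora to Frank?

2

Distance 0: Nora.
Distance 1: Bob, Grace, Pia.
Distance 2: Frank, Liam — contains Frank.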